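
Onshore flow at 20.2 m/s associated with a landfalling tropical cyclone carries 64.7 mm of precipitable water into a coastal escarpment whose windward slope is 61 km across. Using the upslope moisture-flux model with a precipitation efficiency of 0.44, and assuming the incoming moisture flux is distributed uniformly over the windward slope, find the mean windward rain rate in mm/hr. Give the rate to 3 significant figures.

Incoming column moisture flux per unit ridge length: F = V × PW = 20.2 × 64.7 = 1306.94 mm·m/s.
Spread over the 61 km slope with efficiency ε = 0.44: R = ε·F/W = 0.44 × 1306.94 / 61000 m = 9.427e-03 mm/s.
R = 9.427e-03 × 3600 = 33.9 mm/hr.

R ≈ 33.9 mm/hr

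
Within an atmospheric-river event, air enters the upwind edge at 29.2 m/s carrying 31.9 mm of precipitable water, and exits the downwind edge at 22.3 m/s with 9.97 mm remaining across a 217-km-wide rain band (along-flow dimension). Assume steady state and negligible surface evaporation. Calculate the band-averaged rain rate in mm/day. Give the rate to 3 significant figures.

R ≈ 282 mm/day

Column moisture flux per unit crosswind length is F = V × PW.
Inflow: F_in = 29.2 × 31.9 = 931.48 mm·m/s
Outflow: F_out = 22.3 × 9.97 = 222.331 mm·m/s
Steady-state rate R = (F_in − F_out)/L = (931.48 − 222.331) / 217000 m = 3.268e-03 mm/s.
R = 3.268e-03 × 3600 × 24 = 282 mm/day.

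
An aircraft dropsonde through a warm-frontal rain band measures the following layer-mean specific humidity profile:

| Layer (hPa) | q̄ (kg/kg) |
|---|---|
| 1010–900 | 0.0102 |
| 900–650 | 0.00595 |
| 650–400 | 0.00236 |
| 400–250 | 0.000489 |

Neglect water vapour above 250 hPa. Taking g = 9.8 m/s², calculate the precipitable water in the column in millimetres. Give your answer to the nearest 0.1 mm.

Precipitable water is the column-integrated vapour mass per unit area: PW = (1/g) Σ q̄ Δp, with q in kg/kg and Δp in Pa (1 kg/m² of water = 1 mm).
Layer 1010–900 hPa: Δp = 110 hPa = 11000 Pa, q̄ = 0.0102 kg/kg → 0.0102 × 11000 / 9.8 = 11.45 mm
Layer 900–650 hPa: Δp = 250 hPa = 25000 Pa, q̄ = 0.00595 kg/kg → 0.00595 × 25000 / 9.8 = 15.18 mm
Layer 650–400 hPa: Δp = 250 hPa = 25000 Pa, q̄ = 0.00236 kg/kg → 0.00236 × 25000 / 9.8 = 6.02 mm
Layer 400–250 hPa: Δp = 150 hPa = 15000 Pa, q̄ = 0.000489 kg/kg → 0.000489 × 15000 / 9.8 = 0.75 mm
PW = 11.45 + 15.18 + 6.02 + 0.75 = 33.40 ≈ 33.4 mm.

PW ≈ 33.4 mm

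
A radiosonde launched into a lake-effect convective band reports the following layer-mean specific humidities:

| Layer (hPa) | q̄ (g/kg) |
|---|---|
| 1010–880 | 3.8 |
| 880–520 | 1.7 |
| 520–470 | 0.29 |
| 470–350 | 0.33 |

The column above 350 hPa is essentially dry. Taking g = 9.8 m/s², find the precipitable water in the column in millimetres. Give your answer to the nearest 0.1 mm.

PW ≈ 11.8 mm

Precipitable water is the column-integrated vapour mass per unit area: PW = (1/g) Σ q̄ Δp, with q in kg/kg and Δp in Pa (1 kg/m² of water = 1 mm).
Layer 1010–880 hPa: Δp = 130 hPa = 13000 Pa, q̄ = 0.0038 kg/kg → 0.0038 × 13000 / 9.8 = 5.04 mm
Layer 880–520 hPa: Δp = 360 hPa = 36000 Pa, q̄ = 0.0017 kg/kg → 0.0017 × 36000 / 9.8 = 6.24 mm
Layer 520–470 hPa: Δp = 50 hPa = 5000 Pa, q̄ = 0.00029 kg/kg → 0.00029 × 5000 / 9.8 = 0.15 mm
Layer 470–350 hPa: Δp = 120 hPa = 12000 Pa, q̄ = 0.00033 kg/kg → 0.00033 × 12000 / 9.8 = 0.40 mm
PW = 5.04 + 6.24 + 0.15 + 0.40 = 11.83 ≈ 11.8 mm.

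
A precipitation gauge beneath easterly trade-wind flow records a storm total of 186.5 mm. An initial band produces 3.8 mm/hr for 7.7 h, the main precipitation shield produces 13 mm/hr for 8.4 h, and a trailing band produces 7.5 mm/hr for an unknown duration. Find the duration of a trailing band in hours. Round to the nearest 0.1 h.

Known phases: 3.8 × 7.7 + 13 × 8.4 = 29.26 + 109.2 = 138.46 mm.
Remaining depth = 186.5 − 138.46 = 48.04 mm.
Duration = 48.04 / 7.5 = 6.4 h.

duration ≈ 6.4 h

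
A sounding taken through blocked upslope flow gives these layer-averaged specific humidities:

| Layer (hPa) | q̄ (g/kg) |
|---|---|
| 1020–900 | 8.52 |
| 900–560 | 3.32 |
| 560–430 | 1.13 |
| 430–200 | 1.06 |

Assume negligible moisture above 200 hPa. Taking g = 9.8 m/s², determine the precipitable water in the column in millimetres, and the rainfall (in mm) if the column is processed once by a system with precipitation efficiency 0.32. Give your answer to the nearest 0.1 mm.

PW ≈ 25.9 mm; rainfall ≈ 8.3 mm

Precipitable water is the column-integrated vapour mass per unit area: PW = (1/g) Σ q̄ Δp, with q in kg/kg and Δp in Pa (1 kg/m² of water = 1 mm).
Layer 1020–900 hPa: Δp = 120 hPa = 12000 Pa, q̄ = 0.00852 kg/kg → 0.00852 × 12000 / 9.8 = 10.43 mm
Layer 900–560 hPa: Δp = 340 hPa = 34000 Pa, q̄ = 0.00332 kg/kg → 0.00332 × 34000 / 9.8 = 11.52 mm
Layer 560–430 hPa: Δp = 130 hPa = 13000 Pa, q̄ = 0.00113 kg/kg → 0.00113 × 13000 / 9.8 = 1.50 mm
Layer 430–200 hPa: Δp = 230 hPa = 23000 Pa, q̄ = 0.00106 kg/kg → 0.00106 × 23000 / 9.8 = 2.49 mm
PW = 10.43 + 11.52 + 1.50 + 2.49 = 25.94 ≈ 25.9 mm.
Rainfall = ε × PW = 0.32 × 25.9 = 8.3 mm.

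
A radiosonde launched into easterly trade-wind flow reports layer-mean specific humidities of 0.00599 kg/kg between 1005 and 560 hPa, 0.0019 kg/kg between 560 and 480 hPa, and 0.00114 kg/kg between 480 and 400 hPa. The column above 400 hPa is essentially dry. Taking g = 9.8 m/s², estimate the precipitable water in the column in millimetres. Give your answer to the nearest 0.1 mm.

Precipitable water is the column-integrated vapour mass per unit area: PW = (1/g) Σ q̄ Δp, with q in kg/kg and Δp in Pa (1 kg/m² of water = 1 mm).
Layer 1005–560 hPa: Δp = 445 hPa = 44500 Pa, q̄ = 0.00599 kg/kg → 0.00599 × 44500 / 9.8 = 27.20 mm
Layer 560–480 hPa: Δp = 80 hPa = 8000 Pa, q̄ = 0.0019 kg/kg → 0.0019 × 8000 / 9.8 = 1.55 mm
Layer 480–400 hPa: Δp = 80 hPa = 8000 Pa, q̄ = 0.00114 kg/kg → 0.00114 × 8000 / 9.8 = 0.93 mm
PW = 27.20 + 1.55 + 0.93 = 29.68 ≈ 29.7 mm.

PW ≈ 29.7 mm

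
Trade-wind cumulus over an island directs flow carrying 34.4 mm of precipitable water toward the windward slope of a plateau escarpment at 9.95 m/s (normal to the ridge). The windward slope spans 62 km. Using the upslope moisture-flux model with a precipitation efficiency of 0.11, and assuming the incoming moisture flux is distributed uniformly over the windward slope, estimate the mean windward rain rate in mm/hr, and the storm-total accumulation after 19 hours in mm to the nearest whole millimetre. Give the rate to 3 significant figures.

Incoming column moisture flux per unit ridge length: F = V × PW = 9.95 × 34.4 = 342.28 mm·m/s.
Spread over the 62 km slope with efficiency ε = 0.11: R = ε·F/W = 0.11 × 342.28 / 62000 m = 6.073e-04 mm/s.
R = 6.073e-04 × 3600 = 2.19 mm/hr.
Over 19 h: total = 2.19 × 19 = 41.61 ≈ 42 mm.

R ≈ 2.19 mm/hr; total ≈ 42 mm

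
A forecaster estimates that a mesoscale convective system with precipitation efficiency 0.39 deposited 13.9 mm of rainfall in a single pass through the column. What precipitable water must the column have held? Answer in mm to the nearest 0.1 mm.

PW = rainfall / ε = 13.9 / 0.39 = 35.6 mm.

PW ≈ 35.6 mm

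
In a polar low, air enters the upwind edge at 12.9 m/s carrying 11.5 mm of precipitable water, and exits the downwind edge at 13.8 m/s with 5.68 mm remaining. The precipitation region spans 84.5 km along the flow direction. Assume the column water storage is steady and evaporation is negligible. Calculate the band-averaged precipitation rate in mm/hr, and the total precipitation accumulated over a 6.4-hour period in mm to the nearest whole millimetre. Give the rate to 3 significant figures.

R ≈ 2.98 mm/hr; total ≈ 19 mm

Column moisture flux per unit crosswind length is F = V × PW.
Inflow: F_in = 12.9 × 11.5 = 148.35 mm·m/s
Outflow: F_out = 13.8 × 5.68 = 78.384 mm·m/s
Steady-state rate R = (F_in − F_out)/L = (148.35 − 78.384) / 84500 m = 8.280e-04 mm/s.
R = 8.280e-04 × 3600 = 2.98 mm/hr.
Over 6.4 h: total = 2.98 × 6.4 = 19.072 ≈ 19 mm.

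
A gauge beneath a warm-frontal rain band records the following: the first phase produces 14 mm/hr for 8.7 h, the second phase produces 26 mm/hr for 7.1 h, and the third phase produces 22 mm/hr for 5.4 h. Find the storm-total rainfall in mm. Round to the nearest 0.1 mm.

Total = Σ Rᵢ Δtᵢ = 14 × 8.7 + 26 × 7.1 + 22 × 5.4
      = 121.8 + 184.6 + 118.8 = 425.2 mm.

total ≈ 425.2 mm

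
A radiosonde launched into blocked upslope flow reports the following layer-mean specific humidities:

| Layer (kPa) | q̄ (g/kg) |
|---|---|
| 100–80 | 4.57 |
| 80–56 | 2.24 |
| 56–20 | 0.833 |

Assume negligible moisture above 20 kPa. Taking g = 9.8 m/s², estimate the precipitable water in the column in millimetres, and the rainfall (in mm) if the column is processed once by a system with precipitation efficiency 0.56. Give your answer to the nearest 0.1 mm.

Precipitable water is the column-integrated vapour mass per unit area: PW = (1/g) Σ q̄ Δp, with q in kg/kg and Δp in Pa (1 kg/m² of water = 1 mm).
Layer 100–80 kPa: Δp = 200 hPa = 20000 Pa, q̄ = 0.00457 kg/kg → 0.00457 × 20000 / 9.8 = 9.33 mm
Layer 80–56 kPa: Δp = 240 hPa = 24000 Pa, q̄ = 0.00224 kg/kg → 0.00224 × 24000 / 9.8 = 5.49 mm
Layer 56–20 kPa: Δp = 360 hPa = 36000 Pa, q̄ = 0.000833 kg/kg → 0.000833 × 36000 / 9.8 = 3.06 mm
PW = 9.33 + 5.49 + 3.06 = 17.88 ≈ 17.9 mm.
Rainfall = ε × PW = 0.56 × 17.9 = 10.0 mm.

PW ≈ 17.9 mm; rainfall ≈ 10.0 mm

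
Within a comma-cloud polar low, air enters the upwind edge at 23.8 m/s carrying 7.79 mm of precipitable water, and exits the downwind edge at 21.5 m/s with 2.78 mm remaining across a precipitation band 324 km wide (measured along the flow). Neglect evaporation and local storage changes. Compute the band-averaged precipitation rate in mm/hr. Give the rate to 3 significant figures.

R ≈ 1.40 mm/hr

Column moisture flux per unit crosswind length is F = V × PW.
Inflow: F_in = 23.8 × 7.79 = 185.402 mm·m/s
Outflow: F_out = 21.5 × 2.78 = 59.77 mm·m/s
Steady-state rate R = (F_in − F_out)/L = (185.402 − 59.77) / 324000 m = 3.878e-04 mm/s.
R = 3.878e-04 × 3600 = 1.40 mm/hr.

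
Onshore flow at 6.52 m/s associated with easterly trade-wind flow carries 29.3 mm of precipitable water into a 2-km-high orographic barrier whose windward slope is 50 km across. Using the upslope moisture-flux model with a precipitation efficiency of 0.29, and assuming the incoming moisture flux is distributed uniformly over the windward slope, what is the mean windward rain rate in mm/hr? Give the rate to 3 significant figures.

R ≈ 3.99 mm/hr

Incoming column moisture flux per unit ridge length: F = V × PW = 6.52 × 29.3 = 191.036 mm·m/s.
Spread over the 50 km slope with efficiency ε = 0.29: R = ε·F/W = 0.29 × 191.036 / 50000 m = 1.108e-03 mm/s.
R = 1.108e-03 × 3600 = 3.99 mm/hr.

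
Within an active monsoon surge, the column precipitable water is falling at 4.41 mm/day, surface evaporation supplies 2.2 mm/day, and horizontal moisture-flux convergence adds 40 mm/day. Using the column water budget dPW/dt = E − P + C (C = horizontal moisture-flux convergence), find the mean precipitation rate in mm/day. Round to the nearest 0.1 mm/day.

dPW/dt = -4.41 mm/day.
P = E + C − dPW/dt = 2.2 + (40) − (-4.41) = 46.6 mm/day.

P ≈ 46.6 mm/day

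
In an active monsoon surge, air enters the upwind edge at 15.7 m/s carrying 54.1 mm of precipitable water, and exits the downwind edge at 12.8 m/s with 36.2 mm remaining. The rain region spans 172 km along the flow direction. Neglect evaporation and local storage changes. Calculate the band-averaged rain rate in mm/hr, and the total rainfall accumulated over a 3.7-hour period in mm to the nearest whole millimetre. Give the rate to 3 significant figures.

Column moisture flux per unit crosswind length is F = V × PW.
Inflow: F_in = 15.7 × 54.1 = 849.37 mm·m/s
Outflow: F_out = 12.8 × 36.2 = 463.36 mm·m/s
Steady-state rate R = (F_in − F_out)/L = (849.37 − 463.36) / 172000 m = 2.244e-03 mm/s.
R = 2.244e-03 × 3600 = 8.08 mm/hr.
Over 3.7 h: total = 8.08 × 3.7 = 29.896 ≈ 30 mm.

R ≈ 8.08 mm/hr; total ≈ 30 mm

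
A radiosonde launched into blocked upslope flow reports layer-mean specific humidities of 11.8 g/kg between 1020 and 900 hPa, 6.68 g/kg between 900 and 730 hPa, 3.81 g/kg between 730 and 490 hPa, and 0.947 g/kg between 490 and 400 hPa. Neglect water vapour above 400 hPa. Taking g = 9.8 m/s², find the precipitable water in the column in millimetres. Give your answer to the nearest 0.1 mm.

Precipitable water is the column-integrated vapour mass per unit area: PW = (1/g) Σ q̄ Δp, with q in kg/kg and Δp in Pa (1 kg/m² of water = 1 mm).
Layer 1020–900 hPa: Δp = 120 hPa = 12000 Pa, q̄ = 0.0118 kg/kg → 0.0118 × 12000 / 9.8 = 14.45 mm
Layer 900–730 hPa: Δp = 170 hPa = 17000 Pa, q̄ = 0.00668 kg/kg → 0.00668 × 17000 / 9.8 = 11.59 mm
Layer 730–490 hPa: Δp = 240 hPa = 24000 Pa, q̄ = 0.00381 kg/kg → 0.00381 × 24000 / 9.8 = 9.33 mm
Layer 490–400 hPa: Δp = 90 hPa = 9000 Pa, q̄ = 0.000947 kg/kg → 0.000947 × 9000 / 9.8 = 0.87 mm
PW = 14.45 + 11.59 + 9.33 + 0.87 = 36.24 ≈ 36.2 mm.

PW ≈ 36.2 mm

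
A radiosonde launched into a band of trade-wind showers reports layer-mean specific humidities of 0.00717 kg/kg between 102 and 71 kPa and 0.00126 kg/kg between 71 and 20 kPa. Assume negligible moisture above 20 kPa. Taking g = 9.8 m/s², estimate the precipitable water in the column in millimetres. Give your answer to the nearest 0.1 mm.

Precipitable water is the column-integrated vapour mass per unit area: PW = (1/g) Σ q̄ Δp, with q in kg/kg and Δp in Pa (1 kg/m² of water = 1 mm).
Layer 102–71 kPa: Δp = 310 hPa = 31000 Pa, q̄ = 0.00717 kg/kg → 0.00717 × 31000 / 9.8 = 22.68 mm
Layer 71–20 kPa: Δp = 510 hPa = 51000 Pa, q̄ = 0.00126 kg/kg → 0.00126 × 51000 / 9.8 = 6.56 mm
PW = 22.68 + 6.56 = 29.24 ≈ 29.2 mm.

PW ≈ 29.2 mm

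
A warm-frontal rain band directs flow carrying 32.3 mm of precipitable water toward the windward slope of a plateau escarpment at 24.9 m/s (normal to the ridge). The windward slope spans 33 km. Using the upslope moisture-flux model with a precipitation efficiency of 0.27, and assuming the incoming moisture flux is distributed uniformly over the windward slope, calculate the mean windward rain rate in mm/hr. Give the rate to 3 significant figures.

Incoming column moisture flux per unit ridge length: F = V × PW = 24.9 × 32.3 = 804.27 mm·m/s.
Spread over the 33 km slope with efficiency ε = 0.27: R = ε·F/W = 0.27 × 804.27 / 33000 m = 6.580e-03 mm/s.
R = 6.580e-03 × 3600 = 23.7 mm/hr.

R ≈ 23.7 mm/hr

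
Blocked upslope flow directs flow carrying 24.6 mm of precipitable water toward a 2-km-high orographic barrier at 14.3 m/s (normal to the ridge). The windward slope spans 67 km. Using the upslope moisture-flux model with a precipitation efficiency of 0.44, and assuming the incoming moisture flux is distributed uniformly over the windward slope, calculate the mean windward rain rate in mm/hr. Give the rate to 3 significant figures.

R ≈ 8.32 mm/hr

Incoming column moisture flux per unit ridge length: F = V × PW = 14.3 × 24.6 = 351.78 mm·m/s.
Spread over the 67 km slope with efficiency ε = 0.44: R = ε·F/W = 0.44 × 351.78 / 67000 m = 2.310e-03 mm/s.
R = 2.310e-03 × 3600 = 8.32 mm/hr.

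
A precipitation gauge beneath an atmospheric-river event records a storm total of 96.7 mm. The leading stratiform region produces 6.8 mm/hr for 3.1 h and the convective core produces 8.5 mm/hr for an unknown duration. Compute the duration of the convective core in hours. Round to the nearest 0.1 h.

Known phases: 6.8 × 3.1 = 21.08 mm.
Remaining depth = 96.7 − 21.08 = 75.62 mm.
Duration = 75.62 / 8.5 = 8.9 h.

duration ≈ 8.9 h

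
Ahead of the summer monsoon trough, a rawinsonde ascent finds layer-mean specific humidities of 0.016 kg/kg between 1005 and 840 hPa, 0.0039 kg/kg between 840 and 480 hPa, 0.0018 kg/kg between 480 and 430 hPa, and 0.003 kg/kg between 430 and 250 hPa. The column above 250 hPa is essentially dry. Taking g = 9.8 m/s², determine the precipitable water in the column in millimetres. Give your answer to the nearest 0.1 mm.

Precipitable water is the column-integrated vapour mass per unit area: PW = (1/g) Σ q̄ Δp, with q in kg/kg and Δp in Pa (1 kg/m² of water = 1 mm).
Layer 1005–840 hPa: Δp = 165 hPa = 16500 Pa, q̄ = 0.016 kg/kg → 0.016 × 16500 / 9.8 = 26.94 mm
Layer 840–480 hPa: Δp = 360 hPa = 36000 Pa, q̄ = 0.0039 kg/kg → 0.0039 × 36000 / 9.8 = 14.33 mm
Layer 480–430 hPa: Δp = 50 hPa = 5000 Pa, q̄ = 0.0018 kg/kg → 0.0018 × 5000 / 9.8 = 0.92 mm
Layer 430–250 hPa: Δp = 180 hPa = 18000 Pa, q̄ = 0.003 kg/kg → 0.003 × 18000 / 9.8 = 5.51 mm
PW = 26.94 + 14.33 + 0.92 + 5.51 = 47.70 ≈ 47.7 mm.

PW ≈ 47.7 mm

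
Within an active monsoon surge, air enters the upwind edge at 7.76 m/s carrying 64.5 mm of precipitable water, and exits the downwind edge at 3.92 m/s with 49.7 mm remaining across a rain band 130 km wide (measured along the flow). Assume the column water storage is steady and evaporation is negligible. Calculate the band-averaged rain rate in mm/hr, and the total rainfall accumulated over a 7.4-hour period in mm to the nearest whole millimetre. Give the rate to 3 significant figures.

Column moisture flux per unit crosswind length is F = V × PW.
Inflow: F_in = 7.76 × 64.5 = 500.52 mm·m/s
Outflow: F_out = 3.92 × 49.7 = 194.824 mm·m/s
Steady-state rate R = (F_in − F_out)/L = (500.52 − 194.824) / 130000 m = 2.352e-03 mm/s.
R = 2.352e-03 × 3600 = 8.47 mm/hr.
Over 7.4 h: total = 8.47 × 7.4 = 62.678 ≈ 63 mm.

R ≈ 8.47 mm/hr; total ≈ 63 mm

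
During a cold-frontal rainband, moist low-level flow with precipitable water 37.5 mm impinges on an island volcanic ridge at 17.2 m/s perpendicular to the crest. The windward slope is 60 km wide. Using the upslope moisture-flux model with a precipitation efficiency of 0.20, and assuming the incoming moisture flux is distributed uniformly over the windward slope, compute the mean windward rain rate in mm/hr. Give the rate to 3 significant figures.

R ≈ 7.74 mm/hr

Incoming column moisture flux per unit ridge length: F = V × PW = 17.2 × 37.5 = 645 mm·m/s.
Spread over the 60 km slope with efficiency ε = 0.20: R = ε·F/W = 0.20 × 645 / 60000 m = 2.150e-03 mm/s.
R = 2.150e-03 × 3600 = 7.74 mm/hr.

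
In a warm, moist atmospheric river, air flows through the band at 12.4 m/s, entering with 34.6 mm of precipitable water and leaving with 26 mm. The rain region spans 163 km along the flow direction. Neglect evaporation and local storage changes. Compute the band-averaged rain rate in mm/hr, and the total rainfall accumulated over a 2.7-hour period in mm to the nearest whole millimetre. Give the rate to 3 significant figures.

Column moisture flux per unit crosswind length is F = V × PW.
Inflow: F_in = 12.4 × 34.6 = 429.04 mm·m/s
Outflow: F_out = 12.4 × 26 = 322.4 mm·m/s
Steady-state rate R = (F_in − F_out)/L = (429.04 − 322.4) / 163000 m = 6.542e-04 mm/s.
R = 6.542e-04 × 3600 = 2.36 mm/hr.
Over 2.7 h: total = 2.36 × 2.7 = 6.372 ≈ 6 mm.

R ≈ 2.36 mm/hr; total ≈ 6 mm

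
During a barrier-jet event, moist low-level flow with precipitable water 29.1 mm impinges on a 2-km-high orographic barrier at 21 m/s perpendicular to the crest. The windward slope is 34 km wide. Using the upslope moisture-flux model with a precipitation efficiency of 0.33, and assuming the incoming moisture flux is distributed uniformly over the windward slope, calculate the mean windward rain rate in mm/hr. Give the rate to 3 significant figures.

Incoming column moisture flux per unit ridge length: F = V × PW = 21 × 29.1 = 611.1 mm·m/s.
Spread over the 34 km slope with efficiency ε = 0.33: R = ε·F/W = 0.33 × 611.1 / 34000 m = 5.931e-03 mm/s.
R = 5.931e-03 × 3600 = 21.4 mm/hr.

R ≈ 21.4 mm/hr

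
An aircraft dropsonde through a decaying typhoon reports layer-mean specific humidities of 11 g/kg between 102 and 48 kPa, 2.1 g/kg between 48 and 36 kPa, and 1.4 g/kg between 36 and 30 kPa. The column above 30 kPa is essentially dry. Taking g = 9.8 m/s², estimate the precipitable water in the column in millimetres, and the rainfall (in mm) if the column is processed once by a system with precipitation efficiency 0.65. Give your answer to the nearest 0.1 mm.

Precipitable water is the column-integrated vapour mass per unit area: PW = (1/g) Σ q̄ Δp, with q in kg/kg and Δp in Pa (1 kg/m² of water = 1 mm).
Layer 102–48 kPa: Δp = 540 hPa = 54000 Pa, q̄ = 0.011 kg/kg → 0.011 × 54000 / 9.8 = 60.61 mm
Layer 48–36 kPa: Δp = 120 hPa = 12000 Pa, q̄ = 0.0021 kg/kg → 0.0021 × 12000 / 9.8 = 2.57 mm
Layer 36–30 kPa: Δp = 60 hPa = 6000 Pa, q̄ = 0.0014 kg/kg → 0.0014 × 6000 / 9.8 = 0.86 mm
PW = 60.61 + 2.57 + 0.86 = 64.04 ≈ 64.0 mm.
Rainfall = ε × PW = 0.65 × 64.0 = 41.6 mm.

PW ≈ 64.0 mm; rainfall ≈ 41.6 mm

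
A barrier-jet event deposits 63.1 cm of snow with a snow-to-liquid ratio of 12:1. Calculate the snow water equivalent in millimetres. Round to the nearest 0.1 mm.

SWE = snow depth / ratio = 63.1 cm / 12 = 5.258 cm = 52.6 mm.

SWE ≈ 52.6 mm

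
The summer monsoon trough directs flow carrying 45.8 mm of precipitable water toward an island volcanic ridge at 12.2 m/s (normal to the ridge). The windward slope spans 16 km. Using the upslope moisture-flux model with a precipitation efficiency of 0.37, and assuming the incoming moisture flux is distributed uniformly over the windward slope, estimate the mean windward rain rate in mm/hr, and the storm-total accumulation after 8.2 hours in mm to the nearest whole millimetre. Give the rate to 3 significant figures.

Incoming column moisture flux per unit ridge length: F = V × PW = 12.2 × 45.8 = 558.76 mm·m/s.
Spread over the 16 km slope with efficiency ε = 0.37: R = ε·F/W = 0.37 × 558.76 / 16000 m = 1.292e-02 mm/s.
R = 1.292e-02 × 3600 = 46.5 mm/hr.
Over 8.2 h: total = 46.5 × 8.2 = 381.3 ≈ 381 mm.

R ≈ 46.5 mm/hr; total ≈ 381 mm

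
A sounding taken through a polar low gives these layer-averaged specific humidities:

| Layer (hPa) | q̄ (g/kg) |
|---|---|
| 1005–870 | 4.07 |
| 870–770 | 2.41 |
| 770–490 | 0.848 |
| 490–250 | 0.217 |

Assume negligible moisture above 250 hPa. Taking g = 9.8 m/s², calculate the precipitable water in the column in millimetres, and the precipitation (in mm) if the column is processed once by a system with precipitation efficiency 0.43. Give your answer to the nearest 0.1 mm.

Precipitable water is the column-integrated vapour mass per unit area: PW = (1/g) Σ q̄ Δp, with q in kg/kg and Δp in Pa (1 kg/m² of water = 1 mm).
Layer 1005–870 hPa: Δp = 135 hPa = 13500 Pa, q̄ = 0.00407 kg/kg → 0.00407 × 13500 / 9.8 = 5.61 mm
Layer 870–770 hPa: Δp = 100 hPa = 10000 Pa, q̄ = 0.00241 kg/kg → 0.00241 × 10000 / 9.8 = 2.46 mm
Layer 770–490 hPa: Δp = 280 hPa = 28000 Pa, q̄ = 0.000848 kg/kg → 0.000848 × 28000 / 9.8 = 2.42 mm
Layer 490–250 hPa: Δp = 240 hPa = 24000 Pa, q̄ = 0.000217 kg/kg → 0.000217 × 24000 / 9.8 = 0.53 mm
PW = 5.61 + 2.46 + 2.42 + 0.53 = 11.02 ≈ 11.0 mm.
Precipitation = ε × PW = 0.43 × 11.0 = 4.7 mm.

PW ≈ 11.0 mm; precipitation ≈ 4.7 mm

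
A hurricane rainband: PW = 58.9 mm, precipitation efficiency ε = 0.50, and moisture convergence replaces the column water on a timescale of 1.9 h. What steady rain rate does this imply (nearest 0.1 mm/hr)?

Each overturning extracts ε × PW = 0.50 × 58.9 = 29.45 mm.
Rate = ε·PW / τ = 29.45 / 1.9 h = 15.5 mm/hr.

R ≈ 15.5 mm/hr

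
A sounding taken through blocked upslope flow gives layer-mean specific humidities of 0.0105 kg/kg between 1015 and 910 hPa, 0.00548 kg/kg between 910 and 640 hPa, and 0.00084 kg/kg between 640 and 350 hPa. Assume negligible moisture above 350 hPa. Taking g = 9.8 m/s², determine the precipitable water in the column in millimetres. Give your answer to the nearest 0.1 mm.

PW ≈ 28.8 mm

Precipitable water is the column-integrated vapour mass per unit area: PW = (1/g) Σ q̄ Δp, with q in kg/kg and Δp in Pa (1 kg/m² of water = 1 mm).
Layer 1015–910 hPa: Δp = 105 hPa = 10500 Pa, q̄ = 0.0105 kg/kg → 0.0105 × 10500 / 9.8 = 11.25 mm
Layer 910–640 hPa: Δp = 270 hPa = 27000 Pa, q̄ = 0.00548 kg/kg → 0.00548 × 27000 / 9.8 = 15.10 mm
Layer 640–350 hPa: Δp = 290 hPa = 29000 Pa, q̄ = 0.00084 kg/kg → 0.00084 × 29000 / 9.8 = 2.49 mm
PW = 11.25 + 15.10 + 2.49 = 28.84 ≈ 28.8 mm.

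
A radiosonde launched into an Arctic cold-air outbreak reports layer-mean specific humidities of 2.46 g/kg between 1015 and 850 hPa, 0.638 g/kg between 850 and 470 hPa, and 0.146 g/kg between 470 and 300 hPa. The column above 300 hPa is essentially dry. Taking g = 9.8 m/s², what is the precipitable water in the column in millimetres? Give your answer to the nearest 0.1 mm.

PW ≈ 6.9 mm

Precipitable water is the column-integrated vapour mass per unit area: PW = (1/g) Σ q̄ Δp, with q in kg/kg and Δp in Pa (1 kg/m² of water = 1 mm).
Layer 1015–850 hPa: Δp = 165 hPa = 16500 Pa, q̄ = 0.00246 kg/kg → 0.00246 × 16500 / 9.8 = 4.14 mm
Layer 850–470 hPa: Δp = 380 hPa = 38000 Pa, q̄ = 0.000638 kg/kg → 0.000638 × 38000 / 9.8 = 2.47 mm
Layer 470–300 hPa: Δp = 170 hPa = 17000 Pa, q̄ = 0.000146 kg/kg → 0.000146 × 17000 / 9.8 = 0.25 mm
PW = 4.14 + 2.47 + 0.25 = 6.86 ≈ 6.9 mm.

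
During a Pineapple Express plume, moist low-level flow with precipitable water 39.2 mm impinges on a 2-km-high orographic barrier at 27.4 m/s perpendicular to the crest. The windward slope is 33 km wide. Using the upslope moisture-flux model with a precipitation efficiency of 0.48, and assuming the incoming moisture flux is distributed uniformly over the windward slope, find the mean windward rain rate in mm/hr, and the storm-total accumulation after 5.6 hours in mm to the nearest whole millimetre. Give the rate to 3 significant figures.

Incoming column moisture flux per unit ridge length: F = V × PW = 27.4 × 39.2 = 1074.08 mm·m/s.
Spread over the 33 km slope with efficiency ε = 0.48: R = ε·F/W = 0.48 × 1074.08 / 33000 m = 1.562e-02 mm/s.
R = 1.562e-02 × 3600 = 56.2 mm/hr.
Over 5.6 h: total = 56.2 × 5.6 = 314.72 ≈ 315 mm.

R ≈ 56.2 mm/hr; total ≈ 315 mm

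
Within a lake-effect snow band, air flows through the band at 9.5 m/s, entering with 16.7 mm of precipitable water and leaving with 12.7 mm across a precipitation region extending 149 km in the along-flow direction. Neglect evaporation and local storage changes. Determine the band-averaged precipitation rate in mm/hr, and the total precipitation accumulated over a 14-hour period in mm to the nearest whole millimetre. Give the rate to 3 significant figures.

Column moisture flux per unit crosswind length is F = V × PW.
Inflow: F_in = 9.5 × 16.7 = 158.65 mm·m/s
Outflow: F_out = 9.5 × 12.7 = 120.65 mm·m/s
Steady-state rate R = (F_in − F_out)/L = (158.65 − 120.65) / 149000 m = 2.550e-04 mm/s.
R = 2.550e-04 × 3600 = 0.918 mm/hr.
Over 14 h: total = 0.918 × 14 = 12.852 ≈ 13 mm.

R ≈ 0.918 mm/hr; total ≈ 13 mm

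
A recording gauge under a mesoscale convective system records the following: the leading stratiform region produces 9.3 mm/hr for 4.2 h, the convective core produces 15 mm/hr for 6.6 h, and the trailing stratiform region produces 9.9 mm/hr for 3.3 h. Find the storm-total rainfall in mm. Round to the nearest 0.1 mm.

total ≈ 170.7 mm

Total = Σ Rᵢ Δtᵢ = 9.3 × 4.2 + 15 × 6.6 + 9.9 × 3.3
      = 39.06 + 99 + 32.67 = 170.7 mm.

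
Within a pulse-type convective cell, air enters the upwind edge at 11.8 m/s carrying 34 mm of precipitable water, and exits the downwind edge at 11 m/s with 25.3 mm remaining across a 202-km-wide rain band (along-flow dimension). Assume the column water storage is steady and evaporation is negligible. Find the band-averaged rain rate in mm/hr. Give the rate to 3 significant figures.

Column moisture flux per unit crosswind length is F = V × PW.
Inflow: F_in = 11.8 × 34 = 401.2 mm·m/s
Outflow: F_out = 11 × 25.3 = 278.3 mm·m/s
Steady-state rate R = (F_in − F_out)/L = (401.2 − 278.3) / 202000 m = 6.084e-04 mm/s.
R = 6.084e-04 × 3600 = 2.19 mm/hr.

R ≈ 2.19 mm/hr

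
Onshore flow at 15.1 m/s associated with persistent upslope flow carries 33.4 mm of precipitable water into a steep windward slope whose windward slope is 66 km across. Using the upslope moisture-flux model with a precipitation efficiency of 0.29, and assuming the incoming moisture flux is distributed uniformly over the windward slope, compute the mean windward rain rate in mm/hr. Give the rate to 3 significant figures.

R ≈ 7.98 mm/hr

Incoming column moisture flux per unit ridge length: F = V × PW = 15.1 × 33.4 = 504.34 mm·m/s.
Spread over the 66 km slope with efficiency ε = 0.29: R = ε·F/W = 0.29 × 504.34 / 66000 m = 2.216e-03 mm/s.
R = 2.216e-03 × 3600 = 7.98 mm/hr.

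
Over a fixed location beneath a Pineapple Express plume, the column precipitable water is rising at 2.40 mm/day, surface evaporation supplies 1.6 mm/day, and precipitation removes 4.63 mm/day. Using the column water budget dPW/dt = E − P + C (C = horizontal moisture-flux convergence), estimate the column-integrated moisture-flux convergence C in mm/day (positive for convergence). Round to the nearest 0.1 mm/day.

C ≈ 5.4 mm/day

dPW/dt = +2.40 mm/day.
C = dPW/dt − E + P = (+2.40) − 1.6 + 4.63 = 5.4 mm/day.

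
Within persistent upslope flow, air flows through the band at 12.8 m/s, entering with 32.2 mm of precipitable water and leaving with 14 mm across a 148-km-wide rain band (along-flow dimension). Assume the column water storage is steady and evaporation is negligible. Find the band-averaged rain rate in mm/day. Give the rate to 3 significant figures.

Column moisture flux per unit crosswind length is F = V × PW.
Inflow: F_in = 12.8 × 32.2 = 412.16 mm·m/s
Outflow: F_out = 12.8 × 14 = 179.2 mm·m/s
Steady-state rate R = (F_in − F_out)/L = (412.16 − 179.2) / 148000 m = 1.574e-03 mm/s.
R = 1.574e-03 × 3600 × 24 = 136 mm/day.

R ≈ 136 mm/day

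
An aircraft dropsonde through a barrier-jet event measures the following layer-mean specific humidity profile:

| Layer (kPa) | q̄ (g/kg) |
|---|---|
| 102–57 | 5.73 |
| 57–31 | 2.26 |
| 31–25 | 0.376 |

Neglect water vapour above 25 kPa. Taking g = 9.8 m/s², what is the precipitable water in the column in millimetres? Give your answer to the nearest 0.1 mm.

Precipitable water is the column-integrated vapour mass per unit area: PW = (1/g) Σ q̄ Δp, with q in kg/kg and Δp in Pa (1 kg/m² of water = 1 mm).
Layer 102–57 kPa: Δp = 450 hPa = 45000 Pa, q̄ = 0.00573 kg/kg → 0.00573 × 45000 / 9.8 = 26.31 mm
Layer 57–31 kPa: Δp = 260 hPa = 26000 Pa, q̄ = 0.00226 kg/kg → 0.00226 × 26000 / 9.8 = 6.00 mm
Layer 31–25 kPa: Δp = 60 hPa = 6000 Pa, q̄ = 0.000376 kg/kg → 0.000376 × 6000 / 9.8 = 0.23 mm
PW = 26.31 + 6.00 + 0.23 = 32.54 ≈ 32.5 mm.

PW ≈ 32.5 mm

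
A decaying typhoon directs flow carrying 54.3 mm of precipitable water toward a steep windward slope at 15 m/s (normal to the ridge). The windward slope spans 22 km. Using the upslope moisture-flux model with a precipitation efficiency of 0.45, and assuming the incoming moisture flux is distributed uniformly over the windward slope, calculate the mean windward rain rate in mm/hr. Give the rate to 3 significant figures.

R ≈ 60.0 mm/hr

Incoming column moisture flux per unit ridge length: F = V × PW = 15 × 54.3 = 814.5 mm·m/s.
Spread over the 22 km slope with efficiency ε = 0.45: R = ε·F/W = 0.45 × 814.5 / 22000 m = 1.666e-02 mm/s.
R = 1.666e-02 × 3600 = 60.0 mm/hr.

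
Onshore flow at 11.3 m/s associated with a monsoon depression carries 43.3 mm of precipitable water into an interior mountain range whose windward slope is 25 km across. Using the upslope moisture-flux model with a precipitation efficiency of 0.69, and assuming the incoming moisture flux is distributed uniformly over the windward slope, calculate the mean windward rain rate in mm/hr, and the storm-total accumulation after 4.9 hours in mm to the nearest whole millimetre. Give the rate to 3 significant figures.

R ≈ 48.6 mm/hr; total ≈ 238 mm

Incoming column moisture flux per unit ridge length: F = V × PW = 11.3 × 43.3 = 489.29 mm·m/s.
Spread over the 25 km slope with efficiency ε = 0.69: R = ε·F/W = 0.69 × 489.29 / 25000 m = 1.350e-02 mm/s.
R = 1.350e-02 × 3600 = 48.6 mm/hr.
Over 4.9 h: total = 48.6 × 4.9 = 238.14 ≈ 238 mm.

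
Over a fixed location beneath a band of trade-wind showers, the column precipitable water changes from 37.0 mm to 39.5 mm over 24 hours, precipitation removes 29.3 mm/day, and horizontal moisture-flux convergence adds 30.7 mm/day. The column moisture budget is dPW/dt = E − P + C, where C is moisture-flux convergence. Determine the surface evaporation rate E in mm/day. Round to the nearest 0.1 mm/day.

E ≈ 1.1 mm/day

dPW/dt = (39.5 − 37.0) mm / (24/24 day) = +2.500 mm/day.
E = dPW/dt + P − C = (+2.500) + 29.3 − (30.7) = 1.1 mm/day.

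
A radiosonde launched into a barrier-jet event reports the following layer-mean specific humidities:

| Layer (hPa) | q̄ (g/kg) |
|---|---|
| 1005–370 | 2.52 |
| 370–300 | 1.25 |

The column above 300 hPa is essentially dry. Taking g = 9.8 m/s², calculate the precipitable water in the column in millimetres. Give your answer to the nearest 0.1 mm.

Precipitable water is the column-integrated vapour mass per unit area: PW = (1/g) Σ q̄ Δp, with q in kg/kg and Δp in Pa (1 kg/m² of water = 1 mm).
Layer 1005–370 hPa: Δp = 635 hPa = 63500 Pa, q̄ = 0.00252 kg/kg → 0.00252 × 63500 / 9.8 = 16.33 mm
Layer 370–300 hPa: Δp = 70 hPa = 7000 Pa, q̄ = 0.00125 kg/kg → 0.00125 × 7000 / 9.8 = 0.89 mm
PW = 16.33 + 0.89 = 17.22 ≈ 17.2 mm.

PW ≈ 17.2 mm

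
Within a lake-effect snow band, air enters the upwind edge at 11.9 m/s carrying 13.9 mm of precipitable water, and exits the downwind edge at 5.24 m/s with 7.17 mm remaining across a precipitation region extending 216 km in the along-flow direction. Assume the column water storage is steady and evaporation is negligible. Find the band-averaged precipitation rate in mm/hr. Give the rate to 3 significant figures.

R ≈ 2.13 mm/hr

Column moisture flux per unit crosswind length is F = V × PW.
Inflow: F_in = 11.9 × 13.9 = 165.41 mm·m/s
Outflow: F_out = 5.24 × 7.17 = 37.5708 mm·m/s
Steady-state rate R = (F_in − F_out)/L = (165.41 − 37.5708) / 216000 m = 5.918e-04 mm/s.
R = 5.918e-04 × 3600 = 2.13 mm/hr.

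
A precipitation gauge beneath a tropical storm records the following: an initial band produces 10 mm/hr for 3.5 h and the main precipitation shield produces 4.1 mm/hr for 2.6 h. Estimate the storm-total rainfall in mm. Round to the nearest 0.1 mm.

total ≈ 45.7 mm

Total = Σ Rᵢ Δtᵢ = 10 × 3.5 + 4.1 × 2.6
      = 35 + 10.66 = 45.7 mm.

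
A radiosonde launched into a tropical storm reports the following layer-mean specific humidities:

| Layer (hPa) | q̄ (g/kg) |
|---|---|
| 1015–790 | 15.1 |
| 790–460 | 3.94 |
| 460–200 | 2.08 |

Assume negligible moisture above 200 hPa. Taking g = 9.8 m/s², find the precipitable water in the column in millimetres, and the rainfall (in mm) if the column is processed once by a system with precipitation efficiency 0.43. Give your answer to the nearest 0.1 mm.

Precipitable water is the column-integrated vapour mass per unit area: PW = (1/g) Σ q̄ Δp, with q in kg/kg and Δp in Pa (1 kg/m² of water = 1 mm).
Layer 1015–790 hPa: Δp = 225 hPa = 22500 Pa, q̄ = 0.0151 kg/kg → 0.0151 × 22500 / 9.8 = 34.67 mm
Layer 790–460 hPa: Δp = 330 hPa = 33000 Pa, q̄ = 0.00394 kg/kg → 0.00394 × 33000 / 9.8 = 13.27 mm
Layer 460–200 hPa: Δp = 260 hPa = 26000 Pa, q̄ = 0.00208 kg/kg → 0.00208 × 26000 / 9.8 = 5.52 mm
PW = 34.67 + 13.27 + 5.52 = 53.46 ≈ 53.5 mm.
Rainfall = ε × PW = 0.43 × 53.5 = 23.0 mm.

PW ≈ 53.5 mm; rainfall ≈ 23.0 mm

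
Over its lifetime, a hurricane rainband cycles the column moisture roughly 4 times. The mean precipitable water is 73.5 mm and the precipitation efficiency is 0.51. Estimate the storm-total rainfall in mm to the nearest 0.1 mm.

rainfall ≈ 149.9 mm

Each cycle deposits ε × PW = 0.51 × 73.5 = 37.485 mm.
Over 4 cycles: 4 × 37.485 = 149.9 mm.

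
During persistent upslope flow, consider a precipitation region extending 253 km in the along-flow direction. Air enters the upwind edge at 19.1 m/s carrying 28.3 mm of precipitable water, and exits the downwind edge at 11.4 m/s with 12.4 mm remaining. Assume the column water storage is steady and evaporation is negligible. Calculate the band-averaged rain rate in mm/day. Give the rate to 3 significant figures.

R ≈ 136 mm/day

Column moisture flux per unit crosswind length is F = V × PW.
Inflow: F_in = 19.1 × 28.3 = 540.53 mm·m/s
Outflow: F_out = 11.4 × 12.4 = 141.36 mm·m/s
Steady-state rate R = (F_in − F_out)/L = (540.53 − 141.36) / 253000 m = 1.578e-03 mm/s.
R = 1.578e-03 × 3600 × 24 = 136 mm/day.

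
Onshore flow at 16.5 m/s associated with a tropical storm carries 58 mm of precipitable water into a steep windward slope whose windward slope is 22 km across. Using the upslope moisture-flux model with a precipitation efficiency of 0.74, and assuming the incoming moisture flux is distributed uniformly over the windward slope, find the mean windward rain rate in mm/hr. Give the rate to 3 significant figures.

R ≈ 116 mm/hr

Incoming column moisture flux per unit ridge length: F = V × PW = 16.5 × 58 = 957 mm·m/s.
Spread over the 22 km slope with efficiency ε = 0.74: R = ε·F/W = 0.74 × 957 / 22000 m = 3.219e-02 mm/s.
R = 3.219e-02 × 3600 = 116 mm/hr.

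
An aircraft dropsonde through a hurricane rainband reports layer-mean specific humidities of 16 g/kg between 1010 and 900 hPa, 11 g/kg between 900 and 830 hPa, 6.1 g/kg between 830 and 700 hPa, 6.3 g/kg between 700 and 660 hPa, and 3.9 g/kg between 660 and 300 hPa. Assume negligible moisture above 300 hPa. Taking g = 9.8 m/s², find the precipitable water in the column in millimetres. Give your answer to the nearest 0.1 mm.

Precipitable water is the column-integrated vapour mass per unit area: PW = (1/g) Σ q̄ Δp, with q in kg/kg and Δp in Pa (1 kg/m² of water = 1 mm).
Layer 1010–900 hPa: Δp = 110 hPa = 11000 Pa, q̄ = 0.016 kg/kg → 0.016 × 11000 / 9.8 = 17.96 mm
Layer 900–830 hPa: Δp = 70 hPa = 7000 Pa, q̄ = 0.011 kg/kg → 0.011 × 7000 / 9.8 = 7.86 mm
Layer 830–700 hPa: Δp = 130 hPa = 13000 Pa, q̄ = 0.0061 kg/kg → 0.0061 × 13000 / 9.8 = 8.09 mm
Layer 700–660 hPa: Δp = 40 hPa = 4000 Pa, q̄ = 0.0063 kg/kg → 0.0063 × 4000 / 9.8 = 2.57 mm
Layer 660–300 hPa: Δp = 360 hPa = 36000 Pa, q̄ = 0.0039 kg/kg → 0.0039 × 36000 / 9.8 = 14.33 mm
PW = 17.96 + 7.86 + 8.09 + 2.57 + 14.33 = 50.81 ≈ 50.8 mm.

PW ≈ 50.8 mm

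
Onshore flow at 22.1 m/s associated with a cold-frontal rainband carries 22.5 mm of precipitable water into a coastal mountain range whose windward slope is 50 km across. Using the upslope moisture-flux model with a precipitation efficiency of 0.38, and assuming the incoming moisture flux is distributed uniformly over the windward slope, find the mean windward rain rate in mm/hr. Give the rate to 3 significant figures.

Incoming column moisture flux per unit ridge length: F = V × PW = 22.1 × 22.5 = 497.25 mm·m/s.
Spread over the 50 km slope with efficiency ε = 0.38: R = ε·F/W = 0.38 × 497.25 / 50000 m = 3.779e-03 mm/s.
R = 3.779e-03 × 3600 = 13.6 mm/hr.

R ≈ 13.6 mm/hr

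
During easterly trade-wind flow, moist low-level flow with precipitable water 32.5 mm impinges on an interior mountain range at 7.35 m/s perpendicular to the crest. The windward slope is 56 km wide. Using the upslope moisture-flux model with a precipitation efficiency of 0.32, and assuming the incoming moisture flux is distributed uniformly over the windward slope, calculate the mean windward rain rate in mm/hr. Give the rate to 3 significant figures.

R ≈ 4.91 mm/hr

Incoming column moisture flux per unit ridge length: F = V × PW = 7.35 × 32.5 = 238.875 mm·m/s.
Spread over the 56 km slope with efficiency ε = 0.32: R = ε·F/W = 0.32 × 238.875 / 56000 m = 1.365e-03 mm/s.
R = 1.365e-03 × 3600 = 4.91 mm/hr.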